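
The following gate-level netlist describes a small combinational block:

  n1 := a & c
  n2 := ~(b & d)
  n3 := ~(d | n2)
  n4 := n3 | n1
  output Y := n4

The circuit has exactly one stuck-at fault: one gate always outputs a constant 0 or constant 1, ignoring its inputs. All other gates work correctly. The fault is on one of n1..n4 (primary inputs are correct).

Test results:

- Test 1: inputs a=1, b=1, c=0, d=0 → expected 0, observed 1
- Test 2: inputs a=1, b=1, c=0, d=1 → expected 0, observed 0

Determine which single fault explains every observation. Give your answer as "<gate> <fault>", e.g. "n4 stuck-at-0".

n2 stuck-at-0

Fault-free values for test 1 (a=1, b=1, c=0, d=0): n1=0, n2=1, n3=0, n4=0, giving Y=0. Observed 1.
Test 1: faults giving observed 1 are {n1 stuck-at-1, n2 stuck-at-0, n3 stuck-at-1, n4 stuck-at-1}.
Test 2 (a=1, b=1, c=0, d=1): fault-free n1=0, n2=0, n3=0, n4=0 → 0; observed 0. Eliminates n1 stuck-at-1, n3 stuck-at-1, n4 stuck-at-1.
Only n2 stuck-at-0 is consistent with every test.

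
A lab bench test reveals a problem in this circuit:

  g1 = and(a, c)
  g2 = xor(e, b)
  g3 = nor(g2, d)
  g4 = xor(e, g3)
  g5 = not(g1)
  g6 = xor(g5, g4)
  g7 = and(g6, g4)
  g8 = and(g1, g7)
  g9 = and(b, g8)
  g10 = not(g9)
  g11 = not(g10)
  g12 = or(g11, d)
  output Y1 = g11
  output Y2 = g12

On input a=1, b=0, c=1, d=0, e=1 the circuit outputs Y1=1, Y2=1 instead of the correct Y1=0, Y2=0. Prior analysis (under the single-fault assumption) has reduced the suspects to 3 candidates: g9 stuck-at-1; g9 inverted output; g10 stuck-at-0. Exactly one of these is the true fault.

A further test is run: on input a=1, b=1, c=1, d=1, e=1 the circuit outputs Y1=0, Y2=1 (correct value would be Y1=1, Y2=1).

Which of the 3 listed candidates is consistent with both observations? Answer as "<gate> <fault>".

g9 inverted output

Evaluate each candidate on input a=1, b=1, c=1, d=1, e=1:
  g9 stuck-at-1: g1=1, g2=0, g3=0, g4=1, g5=0, g6=1, g7=1, g8=1, g9=1 [stuck-at-1], g10=0, g11=1, g12=1 → Y1=1, Y2=1 — eliminated
  g9 inverted output: g1=1, g2=0, g3=0, g4=1, g5=0, g6=1, g7=1, g8=1, g9=0 [inverted output], g10=1, g11=0, g12=1 → Y1=0, Y2=1 — matches
  g10 stuck-at-0: g1=1, g2=0, g3=0, g4=1, g5=0, g6=1, g7=1, g8=1, g9=1, g10=0 [stuck-at-0], g11=1, g12=1 → Y1=1, Y2=1 — eliminated
Only g9 inverted output reproduces the observed Y1=0, Y2=1.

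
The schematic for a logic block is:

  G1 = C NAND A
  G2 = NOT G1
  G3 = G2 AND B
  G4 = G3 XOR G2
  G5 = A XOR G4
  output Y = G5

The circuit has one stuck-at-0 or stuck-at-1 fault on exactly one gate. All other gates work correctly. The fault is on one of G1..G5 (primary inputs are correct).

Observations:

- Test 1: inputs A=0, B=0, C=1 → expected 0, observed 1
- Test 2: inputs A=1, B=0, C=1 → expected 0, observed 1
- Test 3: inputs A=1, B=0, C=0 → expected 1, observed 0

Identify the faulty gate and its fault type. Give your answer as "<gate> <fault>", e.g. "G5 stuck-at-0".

Fault-free values for test 1 (A=0, B=0, C=1): G1=1, G2=0, G3=0, G4=0, G5=0, giving Y=0. Observed 1.
Test 1: faults giving observed 1 are {G1 stuck-at-0, G2 stuck-at-1, G3 stuck-at-1, G4 stuck-at-1, G5 stuck-at-1}.
Test 2 (A=1, B=0, C=1): fault-free G1=0, G2=1, G3=0, G4=1, G5=0 → 0; observed 1. Eliminates G1 stuck-at-0, G2 stuck-at-1, G4 stuck-at-1.
Test 3 (A=1, B=0, C=0): fault-free G1=1, G2=0, G3=0, G4=0, G5=1 → 1; observed 0. Eliminates G5 stuck-at-1.
Only G3 stuck-at-1 is consistent with every test.

G3 stuck-at-1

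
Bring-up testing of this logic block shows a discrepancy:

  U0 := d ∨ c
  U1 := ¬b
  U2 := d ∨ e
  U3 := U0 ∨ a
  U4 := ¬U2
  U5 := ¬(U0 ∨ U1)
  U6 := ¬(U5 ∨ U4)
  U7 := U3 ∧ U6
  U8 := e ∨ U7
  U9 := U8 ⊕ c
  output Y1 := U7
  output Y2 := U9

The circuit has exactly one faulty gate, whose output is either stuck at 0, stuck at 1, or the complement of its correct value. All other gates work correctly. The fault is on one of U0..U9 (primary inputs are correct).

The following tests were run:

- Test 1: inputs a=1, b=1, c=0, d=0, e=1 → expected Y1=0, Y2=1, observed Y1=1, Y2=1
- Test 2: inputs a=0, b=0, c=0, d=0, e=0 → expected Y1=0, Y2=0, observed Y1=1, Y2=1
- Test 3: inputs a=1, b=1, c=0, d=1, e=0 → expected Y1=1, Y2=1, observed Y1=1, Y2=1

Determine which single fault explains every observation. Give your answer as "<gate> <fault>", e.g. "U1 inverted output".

Fault-free values for test 1 (a=1, b=1, c=0, d=0, e=1): U0=0, U1=0, U2=1, U3=1, U4=0, U5=1, U6=0, U7=0, U8=1, U9=1, giving Y1=0, Y2=1. Observed Y1=1, Y2=1.
Test 1: faults giving observed Y1=1, Y2=1 are {U0 stuck-at-1, U0 inverted output, U1 stuck-at-1, U1 inverted output, U5 stuck-at-0, U5 inverted output, U6 stuck-at-1, U6 inverted output, U7 stuck-at-1, U7 inverted output}.
Test 2 (a=0, b=0, c=0, d=0, e=0): fault-free U0=0, U1=1, U2=0, U3=0, U4=1, U5=0, U6=0, U7=0, U8=0, U9=0 → Y1=0, Y2=0; observed Y1=1, Y2=1. Eliminates U0 stuck-at-1, U0 inverted output, U1 stuck-at-1, U1 inverted output, U5 stuck-at-0, U5 inverted output, U6 stuck-at-1, U6 inverted output.
Test 3 (a=1, b=1, c=0, d=1, e=0): fault-free U0=1, U1=0, U2=1, U3=1, U4=0, U5=0, U6=1, U7=1, U8=1, U9=1 → Y1=1, Y2=1; observed Y1=1, Y2=1. Eliminates U7 inverted output.
Only U7 stuck-at-1 is consistent with every test.

U7 stuck-at-1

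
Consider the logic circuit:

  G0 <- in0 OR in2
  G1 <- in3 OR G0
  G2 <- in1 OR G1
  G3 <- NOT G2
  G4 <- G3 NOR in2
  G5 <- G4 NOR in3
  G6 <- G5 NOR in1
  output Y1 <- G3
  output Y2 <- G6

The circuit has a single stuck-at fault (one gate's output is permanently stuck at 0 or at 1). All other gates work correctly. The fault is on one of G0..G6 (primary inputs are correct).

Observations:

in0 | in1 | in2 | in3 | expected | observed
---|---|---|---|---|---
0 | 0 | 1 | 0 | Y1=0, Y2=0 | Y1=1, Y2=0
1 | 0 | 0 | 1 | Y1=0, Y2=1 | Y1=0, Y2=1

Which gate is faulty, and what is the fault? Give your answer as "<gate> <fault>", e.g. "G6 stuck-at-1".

Fault-free values for test 1 (in0=0, in1=0, in2=1, in3=0): G0=1, G1=1, G2=1, G3=0, G4=0, G5=1, G6=0, giving Y1=0, Y2=0. Observed Y1=1, Y2=0.
Test 1: faults giving observed Y1=1, Y2=0 are {G0 stuck-at-0, G1 stuck-at-0, G2 stuck-at-0, G3 stuck-at-1}.
Test 2 (in0=1, in1=0, in2=0, in3=1): fault-free G0=1, G1=1, G2=1, G3=0, G4=1, G5=0, G6=1 → Y1=0, Y2=1; observed Y1=0, Y2=1. Eliminates G1 stuck-at-0, G2 stuck-at-0, G3 stuck-at-1.
Only G0 stuck-at-0 is consistent with every test.

G0 stuck-at-0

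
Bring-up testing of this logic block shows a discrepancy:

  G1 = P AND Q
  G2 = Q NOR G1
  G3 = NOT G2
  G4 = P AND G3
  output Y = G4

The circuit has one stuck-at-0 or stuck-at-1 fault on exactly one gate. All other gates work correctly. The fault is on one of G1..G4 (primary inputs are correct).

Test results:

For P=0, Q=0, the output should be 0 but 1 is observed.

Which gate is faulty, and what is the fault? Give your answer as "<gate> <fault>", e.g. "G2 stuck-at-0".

Fault-free values for test 1 (P=0, Q=0): G1=0, G2=1, G3=0, G4=0, giving Y=0. Observed 1.
Test 1: faults giving observed 1 are {G4 stuck-at-1}.
Only G4 stuck-at-1 is consistent with every test.

G4 stuck-at-1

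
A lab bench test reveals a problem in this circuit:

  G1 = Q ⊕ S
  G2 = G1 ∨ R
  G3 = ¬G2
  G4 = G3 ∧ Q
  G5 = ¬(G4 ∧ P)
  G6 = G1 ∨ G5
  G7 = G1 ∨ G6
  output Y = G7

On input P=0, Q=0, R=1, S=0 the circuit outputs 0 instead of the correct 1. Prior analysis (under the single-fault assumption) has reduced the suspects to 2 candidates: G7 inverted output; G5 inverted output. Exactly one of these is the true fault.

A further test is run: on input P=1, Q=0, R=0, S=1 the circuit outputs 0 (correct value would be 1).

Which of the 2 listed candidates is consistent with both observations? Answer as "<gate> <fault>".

G7 inverted output

Evaluate each candidate on input P=1, Q=0, R=0, S=1:
  G7 inverted output: G1=1, G2=1, G3=0, G4=0, G5=1, G6=1, G7=0 [inverted output] → 0 — matches
  G5 inverted output: G1=1, G2=1, G3=0, G4=0, G5=0 [inverted output], G6=1, G7=1 → 1 — eliminated
Only G7 inverted output reproduces the observed 0.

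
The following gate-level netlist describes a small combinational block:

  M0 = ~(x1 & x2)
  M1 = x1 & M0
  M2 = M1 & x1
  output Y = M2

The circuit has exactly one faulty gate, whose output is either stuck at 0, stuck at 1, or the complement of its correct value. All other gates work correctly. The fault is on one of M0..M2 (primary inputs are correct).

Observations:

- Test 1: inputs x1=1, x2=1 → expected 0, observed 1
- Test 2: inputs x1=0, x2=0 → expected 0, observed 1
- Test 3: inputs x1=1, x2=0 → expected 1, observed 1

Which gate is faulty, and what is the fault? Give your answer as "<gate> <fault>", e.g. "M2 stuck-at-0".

Fault-free values for test 1 (x1=1, x2=1): M0=0, M1=0, M2=0, giving Y=0. Observed 1.
Test 1: faults giving observed 1 are {M0 stuck-at-1, M0 inverted output, M1 stuck-at-1, M1 inverted output, M2 stuck-at-1, M2 inverted output}.
Test 2 (x1=0, x2=0): fault-free M0=1, M1=0, M2=0 → 0; observed 1. Eliminates M0 stuck-at-1, M0 inverted output, M1 stuck-at-1, M1 inverted output.
Test 3 (x1=1, x2=0): fault-free M0=1, M1=1, M2=1 → 1; observed 1. Eliminates M2 inverted output.
Only M2 stuck-at-1 is consistent with every test.

M2 stuck-at-1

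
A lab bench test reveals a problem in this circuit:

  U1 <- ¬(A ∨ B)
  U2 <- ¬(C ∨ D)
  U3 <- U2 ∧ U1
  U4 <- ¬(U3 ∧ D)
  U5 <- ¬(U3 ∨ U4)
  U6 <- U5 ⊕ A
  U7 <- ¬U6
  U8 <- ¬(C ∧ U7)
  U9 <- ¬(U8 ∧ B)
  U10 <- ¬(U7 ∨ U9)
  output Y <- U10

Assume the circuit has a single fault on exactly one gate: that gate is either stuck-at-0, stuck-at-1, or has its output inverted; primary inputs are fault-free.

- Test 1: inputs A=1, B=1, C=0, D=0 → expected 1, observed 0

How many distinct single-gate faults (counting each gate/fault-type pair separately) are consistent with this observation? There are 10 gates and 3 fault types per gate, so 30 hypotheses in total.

Fault-free: U1=0, U2=1, U3=0, U4=1, U5=0, U6=1, U7=0, U8=1, U9=0, U10=1 → 1. Observed 0.
  U1: none of the 3 fault types match ✗
  U2: none of the 3 fault types match ✗
  U3: none of the 3 fault types match ✗
  U4: stuck-at-0, inverted output ✓; others ✗
  U5: stuck-at-1, inverted output ✓; others ✗
  U6: stuck-at-0, inverted output ✓; others ✗
  U7: stuck-at-1, inverted output ✓; others ✗
  U8: stuck-at-0, inverted output ✓; others ✗
  U9: stuck-at-1, inverted output ✓; others ✗
  U10: stuck-at-0, inverted output ✓; others ✗
Consistent faults: {U4 stuck-at-0, U4 inverted output, U5 stuck-at-1, U5 inverted output, U6 stuck-at-0, U6 inverted output, U7 stuck-at-1, U7 inverted output, U8 stuck-at-0, U8 inverted output, U9 stuck-at-1, U9 inverted output, U10 stuck-at-0, U10 inverted output} — 14 in all.

14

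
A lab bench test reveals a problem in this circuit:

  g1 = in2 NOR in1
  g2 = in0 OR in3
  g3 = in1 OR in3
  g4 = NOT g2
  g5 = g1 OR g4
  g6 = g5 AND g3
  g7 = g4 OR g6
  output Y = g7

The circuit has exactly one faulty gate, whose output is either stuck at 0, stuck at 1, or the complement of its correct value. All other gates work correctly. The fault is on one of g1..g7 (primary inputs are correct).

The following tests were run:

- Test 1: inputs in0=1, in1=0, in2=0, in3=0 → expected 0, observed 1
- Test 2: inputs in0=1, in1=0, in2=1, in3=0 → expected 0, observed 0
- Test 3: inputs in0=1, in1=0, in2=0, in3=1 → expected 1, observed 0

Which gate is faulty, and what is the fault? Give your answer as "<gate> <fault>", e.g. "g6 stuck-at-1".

Fault-free values for test 1 (in0=1, in1=0, in2=0, in3=0): g1=1, g2=1, g3=0, g4=0, g5=1, g6=0, g7=0, giving Y=0. Observed 1.
Test 1: faults giving observed 1 are {g2 stuck-at-0, g2 inverted output, g3 stuck-at-1, g3 inverted output, g4 stuck-at-1, g4 inverted output, g6 stuck-at-1, g6 inverted output, g7 stuck-at-1, g7 inverted output}.
Test 2 (in0=1, in1=0, in2=1, in3=0): fault-free g1=0, g2=1, g3=0, g4=0, g5=0, g6=0, g7=0 → 0; observed 0. Eliminates g2 stuck-at-0, g2 inverted output, g4 stuck-at-1, g4 inverted output, g6 stuck-at-1, g6 inverted output, g7 stuck-at-1, g7 inverted output.
Test 3 (in0=1, in1=0, in2=0, in3=1): fault-free g1=1, g2=1, g3=1, g4=0, g5=1, g6=1, g7=1 → 1; observed 0. Eliminates g3 stuck-at-1.
Only g3 inverted output is consistent with every test.

g3 inverted output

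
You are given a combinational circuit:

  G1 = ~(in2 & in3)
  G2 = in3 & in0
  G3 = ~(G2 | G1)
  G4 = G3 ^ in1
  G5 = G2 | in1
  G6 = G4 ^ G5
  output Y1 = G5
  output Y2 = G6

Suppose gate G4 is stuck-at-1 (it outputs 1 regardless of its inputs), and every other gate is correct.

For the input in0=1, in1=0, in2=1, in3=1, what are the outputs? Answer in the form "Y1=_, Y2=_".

Y1=1, Y2=0

Propagate with G4 forced: G1=0, G2=1, G3=0, G4=1 [stuck-at-1], G5=1, G6=0.
So the outputs are Y1=1, Y2=0. (Without the fault they would be Y1=1, Y2=1.)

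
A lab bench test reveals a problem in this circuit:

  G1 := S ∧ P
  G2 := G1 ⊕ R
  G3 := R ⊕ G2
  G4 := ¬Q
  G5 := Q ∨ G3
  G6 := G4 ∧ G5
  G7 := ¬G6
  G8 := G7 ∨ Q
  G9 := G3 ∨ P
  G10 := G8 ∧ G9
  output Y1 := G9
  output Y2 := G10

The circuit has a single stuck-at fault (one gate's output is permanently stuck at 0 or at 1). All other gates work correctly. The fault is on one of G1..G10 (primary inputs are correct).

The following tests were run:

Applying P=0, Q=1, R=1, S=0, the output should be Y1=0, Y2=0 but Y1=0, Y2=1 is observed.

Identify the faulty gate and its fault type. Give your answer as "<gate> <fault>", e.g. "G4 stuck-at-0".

Fault-free values for test 1 (P=0, Q=1, R=1, S=0): G1=0, G2=1, G3=0, G4=0, G5=1, G6=0, G7=1, G8=1, G9=0, G10=0, giving Y1=0, Y2=0. Observed Y1=0, Y2=1.
Test 1: faults giving observed Y1=0, Y2=1 are {G10 stuck-at-1}.
Only G10 stuck-at-1 is consistent with every test.

G10 stuck-at-1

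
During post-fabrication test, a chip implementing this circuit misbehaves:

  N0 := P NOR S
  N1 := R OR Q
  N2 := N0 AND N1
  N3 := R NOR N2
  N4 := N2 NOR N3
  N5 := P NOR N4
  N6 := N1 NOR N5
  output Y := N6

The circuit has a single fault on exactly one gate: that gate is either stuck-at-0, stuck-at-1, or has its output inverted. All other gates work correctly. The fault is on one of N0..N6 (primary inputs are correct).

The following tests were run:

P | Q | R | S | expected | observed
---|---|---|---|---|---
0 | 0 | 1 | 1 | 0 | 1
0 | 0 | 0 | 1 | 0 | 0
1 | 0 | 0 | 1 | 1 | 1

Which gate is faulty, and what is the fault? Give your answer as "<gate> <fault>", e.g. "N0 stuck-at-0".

Fault-free values for test 1 (P=0, Q=0, R=1, S=1): N0=0, N1=1, N2=0, N3=0, N4=1, N5=0, N6=0, giving Y=0. Observed 1.
Test 1: faults giving observed 1 are {N1 stuck-at-0, N1 inverted output, N6 stuck-at-1, N6 inverted output}.
Test 2 (P=0, Q=0, R=0, S=1): fault-free N0=0, N1=0, N2=0, N3=1, N4=0, N5=1, N6=0 → 0; observed 0. Eliminates N6 stuck-at-1, N6 inverted output.
Test 3 (P=1, Q=0, R=0, S=1): fault-free N0=0, N1=0, N2=0, N3=1, N4=0, N5=0, N6=1 → 1; observed 1. Eliminates N1 inverted output.
Only N1 stuck-at-0 is consistent with every test.

N1 stuck-at-0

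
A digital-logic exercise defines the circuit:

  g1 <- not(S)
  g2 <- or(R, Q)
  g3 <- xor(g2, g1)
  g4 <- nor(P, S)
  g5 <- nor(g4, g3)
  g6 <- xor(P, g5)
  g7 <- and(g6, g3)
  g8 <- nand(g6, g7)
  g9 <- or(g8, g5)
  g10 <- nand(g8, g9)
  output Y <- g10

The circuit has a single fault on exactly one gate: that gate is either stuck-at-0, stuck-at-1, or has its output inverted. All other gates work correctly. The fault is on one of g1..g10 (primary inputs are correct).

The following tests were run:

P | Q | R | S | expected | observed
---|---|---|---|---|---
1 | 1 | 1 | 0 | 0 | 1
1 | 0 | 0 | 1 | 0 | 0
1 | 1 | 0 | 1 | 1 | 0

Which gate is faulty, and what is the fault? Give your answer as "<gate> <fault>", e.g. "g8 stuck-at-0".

Fault-free values for test 1 (P=1, Q=1, R=1, S=0): g1=1, g2=1, g3=0, g4=0, g5=1, g6=0, g7=0, g8=1, g9=1, g10=0, giving Y=0. Observed 1.
Test 1: faults giving observed 1 are {g1 stuck-at-0, g1 inverted output, g2 stuck-at-0, g2 inverted output, g3 stuck-at-1, g3 inverted output, g8 stuck-at-0, g8 inverted output, g9 stuck-at-0, g9 inverted output, g10 stuck-at-1, g10 inverted output}.
Test 2 (P=1, Q=0, R=0, S=1): fault-free g1=0, g2=0, g3=0, g4=0, g5=1, g6=0, g7=0, g8=1, g9=1, g10=0 → 0; observed 0. Eliminates g1 inverted output, g2 inverted output, g3 stuck-at-1, g3 inverted output, g8 stuck-at-0, g8 inverted output, g9 stuck-at-0, g9 inverted output, g10 stuck-at-1, g10 inverted output.
Test 3 (P=1, Q=1, R=0, S=1): fault-free g1=0, g2=1, g3=1, g4=0, g5=0, g6=1, g7=1, g8=0, g9=0, g10=1 → 1; observed 0. Eliminates g1 stuck-at-0.
Only g2 stuck-at-0 is consistent with every test.

g2 stuck-at-0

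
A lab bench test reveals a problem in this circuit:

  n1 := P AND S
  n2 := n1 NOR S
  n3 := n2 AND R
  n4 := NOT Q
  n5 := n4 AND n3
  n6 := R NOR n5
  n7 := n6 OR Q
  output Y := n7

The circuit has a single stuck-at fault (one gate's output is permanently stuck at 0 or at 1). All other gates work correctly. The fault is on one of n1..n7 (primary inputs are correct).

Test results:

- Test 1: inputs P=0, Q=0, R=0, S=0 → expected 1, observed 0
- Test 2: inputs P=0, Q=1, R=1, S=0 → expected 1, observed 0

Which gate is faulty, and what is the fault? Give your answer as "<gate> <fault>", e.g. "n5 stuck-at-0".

n7 stuck-at-0

Fault-free values for test 1 (P=0, Q=0, R=0, S=0): n1=0, n2=1, n3=0, n4=1, n5=0, n6=1, n7=1, giving Y=1. Observed 0.
Test 1: faults giving observed 0 are {n3 stuck-at-1, n5 stuck-at-1, n6 stuck-at-0, n7 stuck-at-0}.
Test 2 (P=0, Q=1, R=1, S=0): fault-free n1=0, n2=1, n3=1, n4=0, n5=0, n6=0, n7=1 → 1; observed 0. Eliminates n3 stuck-at-1, n5 stuck-at-1, n6 stuck-at-0.
Only n7 stuck-at-0 is consistent with every test.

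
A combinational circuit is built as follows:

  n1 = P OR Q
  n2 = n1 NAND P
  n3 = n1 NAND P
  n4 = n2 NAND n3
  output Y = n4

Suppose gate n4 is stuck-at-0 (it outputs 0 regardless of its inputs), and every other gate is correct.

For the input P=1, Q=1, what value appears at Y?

0

Propagate with n4 forced: n1=1, n2=0, n3=0, n4=0 [stuck-at-0].
So Y = 0. (Without the fault it would be 1.)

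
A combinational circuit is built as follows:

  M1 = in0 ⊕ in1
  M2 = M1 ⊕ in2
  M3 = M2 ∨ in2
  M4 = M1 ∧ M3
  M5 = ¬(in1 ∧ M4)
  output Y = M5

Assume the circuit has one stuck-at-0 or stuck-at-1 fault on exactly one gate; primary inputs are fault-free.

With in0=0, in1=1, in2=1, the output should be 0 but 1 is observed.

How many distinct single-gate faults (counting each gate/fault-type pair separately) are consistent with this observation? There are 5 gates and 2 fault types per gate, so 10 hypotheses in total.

4

Fault-free: M1=1, M2=0, M3=1, M4=1, M5=0 → 0. Observed 1.
  M1 stuck-at-0: output 1 ✓
  M1 stuck-at-1: output 0 ✗
  M2 stuck-at-0: output 0 ✗
  M2 stuck-at-1: output 0 ✗
  M3 stuck-at-0: output 1 ✓
  M3 stuck-at-1: output 0 ✗
  M4 stuck-at-0: output 1 ✓
  M4 stuck-at-1: output 0 ✗
  M5 stuck-at-0: output 0 ✗
  M5 stuck-at-1: output 1 ✓
Consistent faults: {M1 stuck-at-0, M3 stuck-at-0, M4 stuck-at-0, M5 stuck-at-1} — 4 in all.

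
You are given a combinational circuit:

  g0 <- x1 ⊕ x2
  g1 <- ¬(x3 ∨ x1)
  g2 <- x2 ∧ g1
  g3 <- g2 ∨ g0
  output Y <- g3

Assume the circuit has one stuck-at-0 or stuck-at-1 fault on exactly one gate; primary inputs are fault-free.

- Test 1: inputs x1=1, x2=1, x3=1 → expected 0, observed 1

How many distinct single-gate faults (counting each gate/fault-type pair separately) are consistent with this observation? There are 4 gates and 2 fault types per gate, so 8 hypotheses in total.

Fault-free: g0=0, g1=0, g2=0, g3=0 → 0. Observed 1.
  g0 stuck-at-0: output 0 ✗
  g0 stuck-at-1: output 1 ✓
  g1 stuck-at-0: output 0 ✗
  g1 stuck-at-1: output 1 ✓
  g2 stuck-at-0: output 0 ✗
  g2 stuck-at-1: output 1 ✓
  g3 stuck-at-0: output 0 ✗
  g3 stuck-at-1: output 1 ✓
Consistent faults: {g0 stuck-at-1, g1 stuck-at-1, g2 stuck-at-1, g3 stuck-at-1} — 4 in all.

4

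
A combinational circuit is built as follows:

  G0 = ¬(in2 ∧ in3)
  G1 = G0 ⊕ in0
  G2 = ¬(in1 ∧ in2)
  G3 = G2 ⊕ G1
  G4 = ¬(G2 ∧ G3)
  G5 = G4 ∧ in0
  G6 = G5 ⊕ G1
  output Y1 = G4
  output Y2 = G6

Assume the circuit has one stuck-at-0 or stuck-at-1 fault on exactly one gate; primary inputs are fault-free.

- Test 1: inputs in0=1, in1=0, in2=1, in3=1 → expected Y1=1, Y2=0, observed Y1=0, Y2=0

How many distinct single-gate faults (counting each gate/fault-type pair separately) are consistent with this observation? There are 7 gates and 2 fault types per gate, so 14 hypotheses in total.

Fault-free: G0=0, G1=1, G2=1, G3=0, G4=1, G5=1, G6=0 → Y1=1, Y2=0. Observed Y1=0, Y2=0.
  G0 stuck-at-0: output Y1=1, Y2=0 ✗
  G0 stuck-at-1: output Y1=0, Y2=0 ✓
  G1 stuck-at-0: output Y1=0, Y2=0 ✓
  G1 stuck-at-1: output Y1=1, Y2=0 ✗
  G2 stuck-at-0: output Y1=1, Y2=0 ✗
  G2 stuck-at-1: output Y1=1, Y2=0 ✗
  G3 stuck-at-0: output Y1=1, Y2=0 ✗
  G3 stuck-at-1: output Y1=0, Y2=1 ✗
  G4 stuck-at-0: output Y1=0, Y2=1 ✗
  G4 stuck-at-1: output Y1=1, Y2=0 ✗
  G5 stuck-at-0: output Y1=1, Y2=1 ✗
  G5 stuck-at-1: output Y1=1, Y2=0 ✗
  G6 stuck-at-0: output Y1=1, Y2=0 ✗
  G6 stuck-at-1: output Y1=1, Y2=1 ✗
Consistent faults: {G0 stuck-at-1, G1 stuck-at-0} — 2 in all.

2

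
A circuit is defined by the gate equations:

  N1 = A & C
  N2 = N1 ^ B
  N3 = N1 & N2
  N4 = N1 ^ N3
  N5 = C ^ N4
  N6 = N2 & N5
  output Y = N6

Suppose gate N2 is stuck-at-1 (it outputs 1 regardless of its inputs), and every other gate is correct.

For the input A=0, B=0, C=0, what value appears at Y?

0

Propagate with N2 forced: N1=0, N2=1 [stuck-at-1], N3=0, N4=0, N5=0, N6=0.
So Y = 0. (Same as the fault-free value — the fault is masked on this input.)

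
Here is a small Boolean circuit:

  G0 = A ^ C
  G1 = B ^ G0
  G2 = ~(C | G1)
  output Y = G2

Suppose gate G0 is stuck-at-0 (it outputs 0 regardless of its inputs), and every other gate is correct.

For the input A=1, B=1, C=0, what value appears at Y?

0

Propagate with G0 forced: G0=0 [stuck-at-0], G1=1, G2=0.
So Y = 0. (Without the fault it would be 1.)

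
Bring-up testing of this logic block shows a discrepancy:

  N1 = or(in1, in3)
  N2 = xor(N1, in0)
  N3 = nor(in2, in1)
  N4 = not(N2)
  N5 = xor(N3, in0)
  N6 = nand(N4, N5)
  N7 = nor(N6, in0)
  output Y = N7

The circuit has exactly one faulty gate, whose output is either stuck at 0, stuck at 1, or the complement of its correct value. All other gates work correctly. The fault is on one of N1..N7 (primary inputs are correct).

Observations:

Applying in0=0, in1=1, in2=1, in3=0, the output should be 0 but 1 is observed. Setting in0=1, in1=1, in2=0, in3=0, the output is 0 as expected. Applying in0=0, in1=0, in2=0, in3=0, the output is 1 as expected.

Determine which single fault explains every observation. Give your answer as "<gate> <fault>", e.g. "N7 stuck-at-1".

N6 stuck-at-0

Fault-free values for test 1 (in0=0, in1=1, in2=1, in3=0): N1=1, N2=1, N3=0, N4=0, N5=0, N6=1, N7=0, giving Y=0. Observed 1.
Test 1: faults giving observed 1 are {N6 stuck-at-0, N6 inverted output, N7 stuck-at-1, N7 inverted output}.
Test 2 (in0=1, in1=1, in2=0, in3=0): fault-free N1=1, N2=0, N3=0, N4=1, N5=1, N6=0, N7=0 → 0; observed 0. Eliminates N7 stuck-at-1, N7 inverted output.
Test 3 (in0=0, in1=0, in2=0, in3=0): fault-free N1=0, N2=0, N3=1, N4=1, N5=1, N6=0, N7=1 → 1; observed 1. Eliminates N6 inverted output.
Only N6 stuck-at-0 is consistent with every test.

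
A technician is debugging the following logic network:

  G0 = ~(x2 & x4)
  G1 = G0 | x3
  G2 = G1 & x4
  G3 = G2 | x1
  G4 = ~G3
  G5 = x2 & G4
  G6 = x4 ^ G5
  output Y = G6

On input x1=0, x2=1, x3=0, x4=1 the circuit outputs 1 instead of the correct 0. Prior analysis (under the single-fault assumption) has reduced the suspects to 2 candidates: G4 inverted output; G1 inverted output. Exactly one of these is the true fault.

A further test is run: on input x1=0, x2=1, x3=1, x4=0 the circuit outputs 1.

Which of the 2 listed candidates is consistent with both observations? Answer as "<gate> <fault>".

Evaluate each candidate on input x1=0, x2=1, x3=1, x4=0:
  G4 inverted output: G0=1, G1=1, G2=0, G3=0, G4=0 [inverted output], G5=0, G6=0 → 0 — eliminated
  G1 inverted output: G0=1, G1=0 [inverted output], G2=0, G3=0, G4=1, G5=1, G6=1 → 1 — matches
Only G1 inverted output reproduces the observed 1.

G1 inverted output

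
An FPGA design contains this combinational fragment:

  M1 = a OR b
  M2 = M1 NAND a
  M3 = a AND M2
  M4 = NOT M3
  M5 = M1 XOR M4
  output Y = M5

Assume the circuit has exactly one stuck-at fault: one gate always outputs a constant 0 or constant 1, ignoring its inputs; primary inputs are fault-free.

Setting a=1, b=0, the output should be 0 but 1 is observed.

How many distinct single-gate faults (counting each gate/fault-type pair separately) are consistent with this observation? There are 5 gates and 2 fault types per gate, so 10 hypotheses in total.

Fault-free: M1=1, M2=0, M3=0, M4=1, M5=0 → 0. Observed 1.
  M1 stuck-at-0: output 0 ✗
  M1 stuck-at-1: output 0 ✗
  M2 stuck-at-0: output 0 ✗
  M2 stuck-at-1: output 1 ✓
  M3 stuck-at-0: output 0 ✗
  M3 stuck-at-1: output 1 ✓
  M4 stuck-at-0: output 1 ✓
  M4 stuck-at-1: output 0 ✗
  M5 stuck-at-0: output 0 ✗
  M5 stuck-at-1: output 1 ✓
Consistent faults: {M2 stuck-at-1, M3 stuck-at-1, M4 stuck-at-0, M5 stuck-at-1} — 4 in all.

4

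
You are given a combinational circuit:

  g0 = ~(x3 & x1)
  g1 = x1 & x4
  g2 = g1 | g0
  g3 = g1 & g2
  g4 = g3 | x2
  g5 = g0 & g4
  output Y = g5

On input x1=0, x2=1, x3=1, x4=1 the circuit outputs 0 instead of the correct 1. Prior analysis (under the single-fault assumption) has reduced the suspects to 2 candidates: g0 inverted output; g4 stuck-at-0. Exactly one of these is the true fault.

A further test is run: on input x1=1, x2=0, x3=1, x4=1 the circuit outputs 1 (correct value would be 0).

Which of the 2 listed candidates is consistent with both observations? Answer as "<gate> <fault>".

Evaluate each candidate on input x1=1, x2=0, x3=1, x4=1:
  g0 inverted output: g0=1 [inverted output], g1=1, g2=1, g3=1, g4=1, g5=1 → 1 — matches
  g4 stuck-at-0: g0=0, g1=1, g2=1, g3=1, g4=0 [stuck-at-0], g5=0 → 0 — eliminated
Only g0 inverted output reproduces the observed 1.

g0 inverted output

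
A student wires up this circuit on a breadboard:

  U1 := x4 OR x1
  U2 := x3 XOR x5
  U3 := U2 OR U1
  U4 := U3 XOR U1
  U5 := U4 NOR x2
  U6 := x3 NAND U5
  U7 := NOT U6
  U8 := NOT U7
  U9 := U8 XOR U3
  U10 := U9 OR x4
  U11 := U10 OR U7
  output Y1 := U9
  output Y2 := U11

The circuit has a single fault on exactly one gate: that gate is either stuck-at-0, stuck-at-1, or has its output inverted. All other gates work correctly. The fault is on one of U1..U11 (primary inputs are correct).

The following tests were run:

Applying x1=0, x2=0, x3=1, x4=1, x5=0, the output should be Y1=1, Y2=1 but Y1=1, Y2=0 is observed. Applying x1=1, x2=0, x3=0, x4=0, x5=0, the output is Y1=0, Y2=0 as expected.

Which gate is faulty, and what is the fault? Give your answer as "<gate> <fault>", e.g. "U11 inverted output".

Fault-free values for test 1 (x1=0, x2=0, x3=1, x4=1, x5=0): U1=1, U2=1, U3=1, U4=0, U5=1, U6=0, U7=1, U8=0, U9=1, U10=1, U11=1, giving Y1=1, Y2=1. Observed Y1=1, Y2=0.
Test 1: faults giving observed Y1=1, Y2=0 are {U11 stuck-at-0, U11 inverted output}.
Test 2 (x1=1, x2=0, x3=0, x4=0, x5=0): fault-free U1=1, U2=0, U3=1, U4=0, U5=1, U6=1, U7=0, U8=1, U9=0, U10=0, U11=0 → Y1=0, Y2=0; observed Y1=0, Y2=0. Eliminates U11 inverted output.
Only U11 stuck-at-0 is consistent with every test.

U11 stuck-at-0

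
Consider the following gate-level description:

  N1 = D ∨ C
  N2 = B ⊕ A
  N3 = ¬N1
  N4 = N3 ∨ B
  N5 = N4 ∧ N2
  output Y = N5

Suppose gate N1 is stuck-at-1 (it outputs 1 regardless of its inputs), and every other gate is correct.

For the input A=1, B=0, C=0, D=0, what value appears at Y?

0

Propagate with N1 forced: N1=1 [stuck-at-1], N2=1, N3=0, N4=0, N5=0.
So Y = 0. (Without the fault it would be 1.)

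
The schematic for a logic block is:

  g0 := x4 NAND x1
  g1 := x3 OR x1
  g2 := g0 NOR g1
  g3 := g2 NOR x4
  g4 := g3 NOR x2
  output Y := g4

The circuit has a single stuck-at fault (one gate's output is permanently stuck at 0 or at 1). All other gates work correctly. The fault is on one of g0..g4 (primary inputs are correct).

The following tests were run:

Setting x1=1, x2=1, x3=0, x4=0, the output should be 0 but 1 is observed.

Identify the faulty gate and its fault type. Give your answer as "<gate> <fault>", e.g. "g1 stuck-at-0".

Fault-free values for test 1 (x1=1, x2=1, x3=0, x4=0): g0=1, g1=1, g2=0, g3=1, g4=0, giving Y=0. Observed 1.
Test 1: faults giving observed 1 are {g4 stuck-at-1}.
Only g4 stuck-at-1 is consistent with every test.

g4 stuck-at-1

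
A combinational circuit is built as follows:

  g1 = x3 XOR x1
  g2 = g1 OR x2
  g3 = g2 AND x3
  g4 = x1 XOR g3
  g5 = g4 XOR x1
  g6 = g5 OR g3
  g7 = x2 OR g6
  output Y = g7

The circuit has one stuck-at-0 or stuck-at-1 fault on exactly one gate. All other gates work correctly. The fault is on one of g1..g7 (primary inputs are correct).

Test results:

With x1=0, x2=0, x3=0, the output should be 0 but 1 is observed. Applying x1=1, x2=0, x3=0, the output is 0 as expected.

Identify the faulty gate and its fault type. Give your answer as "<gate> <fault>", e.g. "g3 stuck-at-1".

g4 stuck-at-1

Fault-free values for test 1 (x1=0, x2=0, x3=0): g1=0, g2=0, g3=0, g4=0, g5=0, g6=0, g7=0, giving Y=0. Observed 1.
Test 1: faults giving observed 1 are {g3 stuck-at-1, g4 stuck-at-1, g5 stuck-at-1, g6 stuck-at-1, g7 stuck-at-1}.
Test 2 (x1=1, x2=0, x3=0): fault-free g1=1, g2=1, g3=0, g4=1, g5=0, g6=0, g7=0 → 0; observed 0. Eliminates g3 stuck-at-1, g5 stuck-at-1, g6 stuck-at-1, g7 stuck-at-1.
Only g4 stuck-at-1 is consistent with every test.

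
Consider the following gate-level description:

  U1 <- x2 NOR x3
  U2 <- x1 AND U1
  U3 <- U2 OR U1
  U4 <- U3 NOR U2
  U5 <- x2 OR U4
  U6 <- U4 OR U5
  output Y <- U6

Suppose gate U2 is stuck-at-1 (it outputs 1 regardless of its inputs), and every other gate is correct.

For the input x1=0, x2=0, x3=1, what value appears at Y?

Propagate with U2 forced: U1=0, U2=1 [stuck-at-1], U3=1, U4=0, U5=0, U6=0.
So Y = 0. (Without the fault it would be 1.)

0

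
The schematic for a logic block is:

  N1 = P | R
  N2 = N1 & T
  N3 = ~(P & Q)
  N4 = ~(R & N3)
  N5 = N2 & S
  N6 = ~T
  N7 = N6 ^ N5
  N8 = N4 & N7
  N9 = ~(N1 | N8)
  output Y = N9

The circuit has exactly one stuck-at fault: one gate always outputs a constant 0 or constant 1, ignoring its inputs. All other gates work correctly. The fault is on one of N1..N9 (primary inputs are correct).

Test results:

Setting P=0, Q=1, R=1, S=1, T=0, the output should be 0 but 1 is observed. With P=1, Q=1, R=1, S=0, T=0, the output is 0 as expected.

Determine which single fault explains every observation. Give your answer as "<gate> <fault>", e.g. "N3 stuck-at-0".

N1 stuck-at-0

Fault-free values for test 1 (P=0, Q=1, R=1, S=1, T=0): N1=1, N2=0, N3=1, N4=0, N5=0, N6=1, N7=1, N8=0, N9=0, giving Y=0. Observed 1.
Test 1: faults giving observed 1 are {N1 stuck-at-0, N9 stuck-at-1}.
Test 2 (P=1, Q=1, R=1, S=0, T=0): fault-free N1=1, N2=0, N3=0, N4=1, N5=0, N6=1, N7=1, N8=1, N9=0 → 0; observed 0. Eliminates N9 stuck-at-1.
Only N1 stuck-at-0 is consistent with every test.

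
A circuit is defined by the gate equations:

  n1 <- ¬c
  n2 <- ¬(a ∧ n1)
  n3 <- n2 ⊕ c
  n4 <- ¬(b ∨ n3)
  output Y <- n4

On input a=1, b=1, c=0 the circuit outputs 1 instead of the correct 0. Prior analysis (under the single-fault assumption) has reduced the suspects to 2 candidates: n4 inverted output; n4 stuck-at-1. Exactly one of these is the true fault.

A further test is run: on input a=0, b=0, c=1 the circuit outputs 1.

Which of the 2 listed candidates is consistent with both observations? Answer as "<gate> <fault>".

Evaluate each candidate on input a=0, b=0, c=1:
  n4 inverted output: n1=0, n2=1, n3=0, n4=0 [inverted output] → 0 — eliminated
  n4 stuck-at-1: n1=0, n2=1, n3=0, n4=1 [stuck-at-1] → 1 — matches
Only n4 stuck-at-1 reproduces the observed 1.

n4 stuck-at-1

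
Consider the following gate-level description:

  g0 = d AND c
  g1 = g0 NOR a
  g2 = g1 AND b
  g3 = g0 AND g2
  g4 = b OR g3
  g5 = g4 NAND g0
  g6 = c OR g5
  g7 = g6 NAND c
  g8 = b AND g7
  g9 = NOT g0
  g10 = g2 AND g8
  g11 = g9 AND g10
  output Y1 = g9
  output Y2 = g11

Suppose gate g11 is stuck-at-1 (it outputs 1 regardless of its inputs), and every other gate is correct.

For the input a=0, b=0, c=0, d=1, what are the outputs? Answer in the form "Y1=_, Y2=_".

Propagate with g11 forced: g0=0, g1=1, g2=0, g3=0, g4=0, g5=1, g6=1, g7=1, g8=0, g9=1, g10=0, g11=1 [stuck-at-1].
So the outputs are Y1=1, Y2=1. (Without the fault they would be Y1=1, Y2=0.)

Y1=1, Y2=1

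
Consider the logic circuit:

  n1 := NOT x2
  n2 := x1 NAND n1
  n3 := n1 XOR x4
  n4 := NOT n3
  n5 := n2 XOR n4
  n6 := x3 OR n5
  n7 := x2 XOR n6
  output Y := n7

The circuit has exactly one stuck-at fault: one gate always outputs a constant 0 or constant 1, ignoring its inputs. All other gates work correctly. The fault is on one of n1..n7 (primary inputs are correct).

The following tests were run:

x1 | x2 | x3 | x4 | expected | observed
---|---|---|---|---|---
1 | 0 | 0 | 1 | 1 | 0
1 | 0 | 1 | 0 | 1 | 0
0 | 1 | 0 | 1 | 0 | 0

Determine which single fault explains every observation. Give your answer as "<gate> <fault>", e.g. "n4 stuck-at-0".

n7 stuck-at-0

Fault-free values for test 1 (x1=1, x2=0, x3=0, x4=1): n1=1, n2=0, n3=0, n4=1, n5=1, n6=1, n7=1, giving Y=1. Observed 0.
Test 1: faults giving observed 0 are {n2 stuck-at-1, n3 stuck-at-1, n4 stuck-at-0, n5 stuck-at-0, n6 stuck-at-0, n7 stuck-at-0}.
Test 2 (x1=1, x2=0, x3=1, x4=0): fault-free n1=1, n2=0, n3=1, n4=0, n5=0, n6=1, n7=1 → 1; observed 0. Eliminates n2 stuck-at-1, n3 stuck-at-1, n4 stuck-at-0, n5 stuck-at-0.
Test 3 (x1=0, x2=1, x3=0, x4=1): fault-free n1=0, n2=1, n3=1, n4=0, n5=1, n6=1, n7=0 → 0; observed 0. Eliminates n6 stuck-at-0.
Only n7 stuck-at-0 is consistent with every test.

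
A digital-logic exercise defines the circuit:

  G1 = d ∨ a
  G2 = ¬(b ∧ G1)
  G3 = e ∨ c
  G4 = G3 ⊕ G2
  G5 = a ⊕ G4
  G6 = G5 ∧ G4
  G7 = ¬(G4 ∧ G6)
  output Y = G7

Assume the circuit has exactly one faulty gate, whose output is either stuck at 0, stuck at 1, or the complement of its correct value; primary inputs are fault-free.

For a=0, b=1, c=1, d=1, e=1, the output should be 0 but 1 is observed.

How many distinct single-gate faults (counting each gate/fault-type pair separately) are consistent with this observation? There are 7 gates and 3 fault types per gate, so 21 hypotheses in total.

14

Fault-free: G1=1, G2=0, G3=1, G4=1, G5=1, G6=1, G7=0 → 0. Observed 1.
  G1: stuck-at-0, inverted output ✓; others ✗
  G2: stuck-at-1, inverted output ✓; others ✗
  G3: stuck-at-0, inverted output ✓; others ✗
  G4: stuck-at-0, inverted output ✓; others ✗
  G5: stuck-at-0, inverted output ✓; others ✗
  G6: stuck-at-0, inverted output ✓; others ✗
  G7: stuck-at-1, inverted output ✓; others ✗
Consistent faults: {G1 stuck-at-0, G1 inverted output, G2 stuck-at-1, G2 inverted output, G3 stuck-at-0, G3 inverted output, G4 stuck-at-0, G4 inverted output, G5 stuck-at-0, G5 inverted output, G6 stuck-at-0, G6 inverted output, G7 stuck-at-1, G7 inverted output} — 14 in all.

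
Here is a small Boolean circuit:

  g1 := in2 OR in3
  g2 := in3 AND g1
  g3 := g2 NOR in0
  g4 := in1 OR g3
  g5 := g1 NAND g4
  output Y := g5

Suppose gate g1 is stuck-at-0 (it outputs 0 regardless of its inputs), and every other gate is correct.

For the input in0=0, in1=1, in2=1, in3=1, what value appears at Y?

1

Propagate with g1 forced: g1=0 [stuck-at-0], g2=0, g3=1, g4=1, g5=1.
So Y = 1. (Without the fault it would be 0.)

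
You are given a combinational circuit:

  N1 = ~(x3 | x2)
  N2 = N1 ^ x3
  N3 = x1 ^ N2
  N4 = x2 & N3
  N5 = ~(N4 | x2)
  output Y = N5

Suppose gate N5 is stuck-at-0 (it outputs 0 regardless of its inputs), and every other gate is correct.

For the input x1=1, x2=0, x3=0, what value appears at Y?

Propagate with N5 forced: N1=1, N2=1, N3=0, N4=0, N5=0 [stuck-at-0].
So Y = 0. (Without the fault it would be 1.)

0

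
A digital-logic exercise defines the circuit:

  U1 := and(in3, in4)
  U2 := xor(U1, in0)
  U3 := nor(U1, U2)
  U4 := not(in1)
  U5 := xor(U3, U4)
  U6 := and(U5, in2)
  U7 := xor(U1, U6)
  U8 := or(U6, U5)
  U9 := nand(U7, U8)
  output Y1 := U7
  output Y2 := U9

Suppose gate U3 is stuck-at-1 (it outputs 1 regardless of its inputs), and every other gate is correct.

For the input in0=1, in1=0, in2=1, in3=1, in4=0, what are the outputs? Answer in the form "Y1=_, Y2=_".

Y1=0, Y2=1

Propagate with U3 forced: U1=0, U2=1, U3=1 [stuck-at-1], U4=1, U5=0, U6=0, U7=0, U8=0, U9=1.
So the outputs are Y1=0, Y2=1. (Without the fault they would be Y1=1, Y2=0.)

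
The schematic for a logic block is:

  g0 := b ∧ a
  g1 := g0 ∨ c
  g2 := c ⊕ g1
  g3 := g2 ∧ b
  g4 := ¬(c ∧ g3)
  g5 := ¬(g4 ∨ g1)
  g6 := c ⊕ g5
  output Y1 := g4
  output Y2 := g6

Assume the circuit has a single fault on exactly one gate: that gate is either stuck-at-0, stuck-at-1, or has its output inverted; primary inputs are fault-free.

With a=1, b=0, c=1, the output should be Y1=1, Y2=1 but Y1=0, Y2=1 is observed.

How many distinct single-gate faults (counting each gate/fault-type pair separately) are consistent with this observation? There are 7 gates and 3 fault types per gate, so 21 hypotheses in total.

4

Fault-free: g0=0, g1=1, g2=0, g3=0, g4=1, g5=0, g6=1 → Y1=1, Y2=1. Observed Y1=0, Y2=1.
  g0: none of the 3 fault types match ✗
  g1: none of the 3 fault types match ✗
  g2: none of the 3 fault types match ✗
  g3: stuck-at-1, inverted output ✓; others ✗
  g4: stuck-at-0, inverted output ✓; others ✗
  g5: none of the 3 fault types match ✗
  g6: none of the 3 fault types match ✗
Consistent faults: {g3 stuck-at-1, g3 inverted output, g4 stuck-at-0, g4 inverted output} — 4 in all.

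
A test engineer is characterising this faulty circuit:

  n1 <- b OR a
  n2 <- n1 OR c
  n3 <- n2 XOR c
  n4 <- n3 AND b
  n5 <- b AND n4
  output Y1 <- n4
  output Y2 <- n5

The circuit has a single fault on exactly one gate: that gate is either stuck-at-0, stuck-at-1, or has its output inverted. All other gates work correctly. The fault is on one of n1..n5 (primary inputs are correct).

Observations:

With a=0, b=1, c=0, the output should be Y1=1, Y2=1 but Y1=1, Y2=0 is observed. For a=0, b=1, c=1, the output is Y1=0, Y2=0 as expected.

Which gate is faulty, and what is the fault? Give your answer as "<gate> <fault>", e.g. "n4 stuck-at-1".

Fault-free values for test 1 (a=0, b=1, c=0): n1=1, n2=1, n3=1, n4=1, n5=1, giving Y1=1, Y2=1. Observed Y1=1, Y2=0.
Test 1: faults giving observed Y1=1, Y2=0 are {n5 stuck-at-0, n5 inverted output}.
Test 2 (a=0, b=1, c=1): fault-free n1=1, n2=1, n3=0, n4=0, n5=0 → Y1=0, Y2=0; observed Y1=0, Y2=0. Eliminates n5 inverted output.
Only n5 stuck-at-0 is consistent with every test.

n5 stuck-at-0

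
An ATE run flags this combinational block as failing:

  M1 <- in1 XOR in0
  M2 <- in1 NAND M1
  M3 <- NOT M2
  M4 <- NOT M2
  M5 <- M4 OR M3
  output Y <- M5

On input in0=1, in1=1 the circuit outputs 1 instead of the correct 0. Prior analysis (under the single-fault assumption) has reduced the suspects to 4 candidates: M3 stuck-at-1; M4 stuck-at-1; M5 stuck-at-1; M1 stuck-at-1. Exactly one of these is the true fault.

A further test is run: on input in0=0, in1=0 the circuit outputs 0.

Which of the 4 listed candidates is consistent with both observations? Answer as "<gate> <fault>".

Evaluate each candidate on input in0=0, in1=0:
  M3 stuck-at-1: M1=0, M2=1, M3=1 [stuck-at-1], M4=0, M5=1 → 1 — eliminated
  M4 stuck-at-1: M1=0, M2=1, M3=0, M4=1 [stuck-at-1], M5=1 → 1 — eliminated
  M5 stuck-at-1: M1=0, M2=1, M3=0, M4=0, M5=1 [stuck-at-1] → 1 — eliminated
  M1 stuck-at-1: M1=1 [stuck-at-1], M2=1, M3=0, M4=0, M5=0 → 0 — matches
Only M1 stuck-at-1 reproduces the observed 0.

M1 stuck-at-1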